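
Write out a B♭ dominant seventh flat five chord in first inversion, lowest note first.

In root position, B♭ dominant seventh flat five is B-flat–D–F-flat–A-flat.
First inversion puts the third (D) in the bass.

D F-flat A-flat B-flat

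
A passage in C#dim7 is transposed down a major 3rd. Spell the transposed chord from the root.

A, C, Eb, Gb

Transposed root: C# → A (major 3rd down). So we spell A diminished seventh:
root → A
3rd (minor 3rd) → C
5th (diminished 5th) → Eb
7th (diminished 7th) → Gb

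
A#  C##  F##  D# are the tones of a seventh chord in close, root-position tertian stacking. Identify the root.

D#

Stacking in thirds gives D# – F## – A# – C##, so D# is the root — D# major seventh.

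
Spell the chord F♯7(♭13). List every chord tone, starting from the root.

F# A# C# E D

F♯7(♭13): dominant seventh flat thirteen on F#.
- root: F#
- major 3rd: A#
- perfect 5th: C#
- minor 7th: E
- minor 13th: D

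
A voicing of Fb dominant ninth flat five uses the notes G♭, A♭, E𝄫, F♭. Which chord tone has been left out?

C𝄫

The full Fb dominant ninth flat five chord is F♭, A♭, C𝄫, E𝄫, G♭.
Comparing with the voicing, the diminished 5th (5th) — C𝄫 — is absent.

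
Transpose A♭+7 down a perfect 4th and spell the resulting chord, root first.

Ab down a perfect 4th → Eb. New chord: Eb augmented seventh.
Eb — root
G — major 3rd
B — augmented 5th
Db — minor 7th

Eb, G, B, Db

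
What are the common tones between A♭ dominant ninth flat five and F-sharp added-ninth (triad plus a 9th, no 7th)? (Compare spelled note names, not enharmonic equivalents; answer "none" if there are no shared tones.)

none

A♭ dominant ninth flat five = A-flat, C, E-double-flat, G-flat, B-flat.
F-sharp added-ninth = F-sharp, A-sharp, C-sharp, G-sharp.
Shared: none.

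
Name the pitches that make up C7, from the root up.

C7: dominant seventh on C.
root → C
3rd (major 3rd) → E
5th (perfect 5th) → G
7th (minor 7th) → Bb

C  E  G  Bb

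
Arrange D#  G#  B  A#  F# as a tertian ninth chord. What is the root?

G#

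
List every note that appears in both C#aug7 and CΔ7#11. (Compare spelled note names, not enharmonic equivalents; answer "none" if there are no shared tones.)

B

C#aug7: C# E# G## B
CΔ7#11: C E G B F#
Common to both → B.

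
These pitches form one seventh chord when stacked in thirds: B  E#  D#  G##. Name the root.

E#

Stacking in thirds gives E# – G## – B – D#, so E# is the root — E# dominant seventh flat five.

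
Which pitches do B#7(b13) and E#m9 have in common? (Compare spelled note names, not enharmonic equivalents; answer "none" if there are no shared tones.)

B# F## G#

B#7(b13) = B#, D##, F##, A#, G#.
E#m9 = E#, G#, B#, D#, F##.
Shared: B#, F##, G#.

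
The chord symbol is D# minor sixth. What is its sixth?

B-sharp

Root of D# minor sixth = D-sharp. The 6th is a major 6th: D-sharp up a major 6th → B-sharp.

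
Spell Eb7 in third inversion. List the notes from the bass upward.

In root position, Eb7 is Eb–G–Bb–Db.
Third inversion puts the seventh (Db) in the bass.

Db Eb G Bb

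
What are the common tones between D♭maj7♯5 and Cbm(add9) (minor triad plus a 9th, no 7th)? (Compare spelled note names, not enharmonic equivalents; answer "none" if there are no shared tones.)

D♭maj7♯5 = D♭, F, A, C.
Cbm(add9) = C♭, E𝄫, G♭, D♭.
Shared: D♭.

D♭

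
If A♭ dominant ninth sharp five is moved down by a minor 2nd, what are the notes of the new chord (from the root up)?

Transposed root: Ab → G (minor 2nd down). So we spell G dominant ninth sharp five:
G — root
B — major 3rd
D# — augmented 5th
F — minor 7th
A — major 9th

G B D# F A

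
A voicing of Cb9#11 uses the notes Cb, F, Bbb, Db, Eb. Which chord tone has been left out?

The full Cb9#11 chord is Cb, Eb, Gb, Bbb, Db, F.
Comparing with the voicing, the perfect 5th (5th) — Gb — is absent.

Gb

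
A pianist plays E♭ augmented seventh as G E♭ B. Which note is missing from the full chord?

E♭ augmented seventh = E♭, G, B, D♭. The voicing lacks the 7th (minor 7th), D♭.

D♭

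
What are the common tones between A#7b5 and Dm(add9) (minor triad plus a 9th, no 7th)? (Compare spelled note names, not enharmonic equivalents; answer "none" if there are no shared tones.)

E

A#7b5 = A#, C##, E, G#.
Dm(add9) = D, F, A, E.
Shared: E.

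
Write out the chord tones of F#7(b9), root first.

F# A# C# E G

F#7(b9) is a dominant seventh flat nine built on F#.
Root: F#
Major 3rd (3rd): A#
Perfect 5th (5th): C#
Minor 7th (7th): E
Minor 9th (9th): G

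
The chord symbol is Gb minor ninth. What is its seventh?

Root of Gb minor ninth = G-flat. The 7th is a minor 7th: G-flat up a minor 7th → F-flat.

F-flat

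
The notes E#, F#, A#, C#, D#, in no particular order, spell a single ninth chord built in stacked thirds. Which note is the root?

Stacking in thirds gives D# – F# – A# – C# – E#, so D# is the root — D# minor ninth.

D#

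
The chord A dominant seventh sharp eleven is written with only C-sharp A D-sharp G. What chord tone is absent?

The full A dominant seventh sharp eleven chord is A, C-sharp, E, G, D-sharp.
Comparing with the voicing, the perfect 5th (5th) — E — is absent.

E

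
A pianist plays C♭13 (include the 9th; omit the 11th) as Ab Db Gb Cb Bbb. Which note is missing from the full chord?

The full C♭13 chord is Cb, Eb, Gb, Bbb, Db, Ab.
Comparing with the voicing, the major 3rd (3rd) — Eb — is absent.

Eb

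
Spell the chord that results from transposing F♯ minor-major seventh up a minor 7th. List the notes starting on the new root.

F# up a minor 7th → E. New chord: E minor-major seventh.
E — root
G — minor 3rd
B — perfect 5th
D# — major 7th

E, G, B, D#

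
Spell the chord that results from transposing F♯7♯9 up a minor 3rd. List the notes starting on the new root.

A – C# – E – G – B#

F# up a minor 3rd → A. New chord: A dominant seventh sharp nine.
root → A
3rd (major 3rd) → C#
5th (perfect 5th) → E
7th (minor 7th) → G
9th (augmented 9th) → B#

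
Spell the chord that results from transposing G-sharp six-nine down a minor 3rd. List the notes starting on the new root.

A minor 3rd down from G♯ is E♯, so the new chord is E♯ six-nine.
root → E♯
3rd (major 3rd) → G𝄪
5th (perfect 5th) → B♯
6th (major 6th) → C𝄪
9th (major 9th) → F𝄪

E♯, G𝄪, B♯, C𝄪, F𝄪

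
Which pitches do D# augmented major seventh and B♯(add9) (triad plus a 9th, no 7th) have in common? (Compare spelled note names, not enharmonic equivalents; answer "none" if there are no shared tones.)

F## – C##

D# augmented major seventh = D#, F##, A##, C##.
B♯(add9) = B#, D##, F##, C##.
Shared: F##, C##.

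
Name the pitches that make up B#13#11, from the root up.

B#13#11 is a dominant thirteenth sharp eleven built on B♯.
root → B♯
3rd (major 3rd) → D𝄪
5th (perfect 5th) → F𝄪
7th (minor 7th) → A♯
9th (major 9th) → C𝄪
11th (augmented 11th) → E𝄪
13th (major 13th) → G𝄪

B♯ – D𝄪 – F𝄪 – A♯ – C𝄪 – E𝄪 – G𝄪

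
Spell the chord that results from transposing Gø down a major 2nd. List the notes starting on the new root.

F  A♭  C♭  E♭

Transposed root: G → F (major 2nd down). So we spell F half-diminished seventh:
- root: F
- minor 3rd: A♭
- diminished 5th: C♭
- minor 7th: E♭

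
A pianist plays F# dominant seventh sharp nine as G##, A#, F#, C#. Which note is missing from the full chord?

F# dominant seventh sharp nine = F#, A#, C#, E, G##. The voicing lacks the 7th (minor 7th), E.

E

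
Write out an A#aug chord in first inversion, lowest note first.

C## – E## – A#

In root position, A#aug is A#–C##–E##.
First inversion puts the third (C##) in the bass.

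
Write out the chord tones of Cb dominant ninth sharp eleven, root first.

Root Cb, quality dominant ninth sharp eleven:
root → Cb
3rd (major 3rd) → Eb
5th (perfect 5th) → Gb
7th (minor 7th) → Bbb
9th (major 9th) → Db
11th (augmented 11th) → F

Cb, Eb, Gb, Bbb, Db, F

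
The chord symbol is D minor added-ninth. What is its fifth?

D minor added-ninth is built on D; its 5th is a perfect 5th above the root.
A fifth above D uses the letter A, and the perfect 5th above D is A.

A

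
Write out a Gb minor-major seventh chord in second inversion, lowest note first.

D♭, F, G♭, B𝄫

Gb minor-major seventh = G♭–B𝄫–D♭–F; second inversion → fifth (D♭) lowest.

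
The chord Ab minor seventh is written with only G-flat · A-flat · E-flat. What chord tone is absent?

The full Ab minor seventh chord is A-flat, C-flat, E-flat, G-flat.
Comparing with the voicing, the minor 3rd (3rd) — C-flat — is absent.

C-flat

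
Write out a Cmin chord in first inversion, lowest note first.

In root position, Cmin is C–Eb–G.
First inversion puts the third (Eb) in the bass.

Eb G C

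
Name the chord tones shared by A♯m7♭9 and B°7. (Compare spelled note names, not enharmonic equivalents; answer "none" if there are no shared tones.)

B

A♯m7♭9 = A#, C#, E#, G#, B.
B°7 = B, D, F, Ab.
Shared: B.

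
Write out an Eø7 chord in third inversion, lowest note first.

D, E, G, B♭

In root position, Eø7 is E–G–B♭–D.
Third inversion puts the seventh (D) in the bass.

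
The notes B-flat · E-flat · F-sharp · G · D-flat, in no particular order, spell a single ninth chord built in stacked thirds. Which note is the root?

E-flat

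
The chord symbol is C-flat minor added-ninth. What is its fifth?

G-flat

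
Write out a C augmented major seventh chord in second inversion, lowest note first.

C augmented major seventh = C–E–G#–B; second inversion → fifth (G#) lowest.

G#, B, C, E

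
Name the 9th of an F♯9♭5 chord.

Root of F♯9♭5 = F♯. The 9th is a major 9th: F♯ up a major 9th → G♯.

G♯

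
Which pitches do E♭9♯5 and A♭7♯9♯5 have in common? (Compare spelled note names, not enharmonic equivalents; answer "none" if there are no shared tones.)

E♭9♯5: E♭ G B D♭ F
A♭7♯9♯5: A♭ C E G♭ B
Common to both → B.

B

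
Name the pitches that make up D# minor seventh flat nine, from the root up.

D-sharp – F-sharp – A-sharp – C-sharp – E

Root D-sharp, quality minor seventh flat nine:
- root: D-sharp
- minor 3rd: F-sharp
- perfect 5th: A-sharp
- minor 7th: C-sharp
- minor 9th: E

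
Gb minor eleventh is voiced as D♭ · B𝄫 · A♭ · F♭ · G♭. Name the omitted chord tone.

The full Gb minor eleventh chord is G♭, B𝄫, D♭, F♭, A♭, C♭.
Comparing with the voicing, the perfect 11th (11th) — C♭ — is absent.

C♭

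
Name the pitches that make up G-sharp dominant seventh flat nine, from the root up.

G-sharp B-sharp D-sharp F-sharp A

G-sharp dominant seventh flat nine: dominant seventh flat nine on G-sharp.
root → G-sharp
3rd (major 3rd) → B-sharp
5th (perfect 5th) → D-sharp
7th (minor 7th) → F-sharp
9th (minor 9th) → A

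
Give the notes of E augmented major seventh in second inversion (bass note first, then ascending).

B-sharp  D-sharp  E  G-sharp

E augmented major seventh = E–G-sharp–B-sharp–D-sharp; second inversion → fifth (B-sharp) lowest.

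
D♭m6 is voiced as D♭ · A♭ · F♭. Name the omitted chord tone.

B♭

D♭m6 = D♭, F♭, A♭, B♭. The voicing lacks the 6th (major 6th), B♭.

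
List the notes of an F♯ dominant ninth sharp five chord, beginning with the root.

Root F#, quality dominant ninth sharp five:
F# — root
A# — major 3rd
C## — augmented 5th
E — minor 7th
G# — major 9th

F# A# C## E G#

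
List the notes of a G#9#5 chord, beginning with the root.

Root G♯, quality dominant ninth sharp five:
Root: G♯
Major 3rd (3rd): B♯
Augmented 5th (5th): D𝄪
Minor 7th (7th): F♯
Major 9th (9th): A♯

G♯ – B♯ – D𝄪 – F♯ – A♯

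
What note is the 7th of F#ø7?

Root of F#ø7 = F#. The 7th is a minor 7th: F# up a minor 7th → E.

E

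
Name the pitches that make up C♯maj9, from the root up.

C♯, E♯, G♯, B♯, D♯

Root C♯, quality major ninth:
C♯ — root
E♯ — major 3rd
G♯ — perfect 5th
B♯ — major 7th
D♯ — major 9th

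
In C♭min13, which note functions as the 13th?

C♭min13 is built on Cb; its 13th is a major 13th above the root.
A sixth above C uses the letter A, and the major 13th above Cb is Ab.

Ab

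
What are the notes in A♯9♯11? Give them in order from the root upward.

A♯, C𝄪, E♯, G♯, B♯, D𝄪

A♯9♯11 is a dominant ninth sharp eleven built on A♯.
- root: A♯
- major 3rd: C𝄪
- perfect 5th: E♯
- minor 7th: G♯
- major 9th: B♯
- augmented 11th: D𝄪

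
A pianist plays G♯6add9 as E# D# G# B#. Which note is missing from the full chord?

A#

The full G♯6add9 chord is G#, B#, D#, E#, A#.
Comparing with the voicing, the major 9th (9th) — A# — is absent.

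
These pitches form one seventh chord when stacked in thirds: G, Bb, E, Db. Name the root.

Arranged so that each adjacent pair is a third by letter name: E – G – Bb – Db.
The bottom of that stack, E, is the root (this is E diminished seventh).

E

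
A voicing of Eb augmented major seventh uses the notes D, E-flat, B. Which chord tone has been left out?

G

Eb augmented major seventh = E-flat, G, B, D. The voicing lacks the 3rd (major 3rd), G.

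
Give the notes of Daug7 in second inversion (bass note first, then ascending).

A#  C  D  F#

Daug7 = D–F#–A#–C; second inversion → fifth (A#) lowest.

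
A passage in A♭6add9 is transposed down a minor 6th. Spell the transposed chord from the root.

C  E  G  A  D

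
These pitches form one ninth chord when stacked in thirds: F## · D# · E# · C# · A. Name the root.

D#

Stacking in thirds gives D# – F## – A – C# – E#, so D# is the root — D# dominant ninth flat five.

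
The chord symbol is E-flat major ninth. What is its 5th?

Bb

E-flat major ninth is built on Eb; its 5th is a perfect 5th above the root.
A fifth above E uses the letter B, and the perfect 5th above Eb is Bb.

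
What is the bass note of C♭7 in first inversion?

Eb

C♭7 = Cb–Eb–Gb–Bbb. First inversion → third in the bass = Eb.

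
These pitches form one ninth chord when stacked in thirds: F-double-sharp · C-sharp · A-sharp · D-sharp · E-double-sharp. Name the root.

D-sharp

Stacking in thirds gives D-sharp – F-double-sharp – A-sharp – C-sharp – E-double-sharp, so D-sharp is the root — D-sharp dominant seventh sharp nine.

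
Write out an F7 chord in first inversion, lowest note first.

A – C – Eb – F

In root position, F7 is F–A–C–Eb.
First inversion puts the third (A) in the bass.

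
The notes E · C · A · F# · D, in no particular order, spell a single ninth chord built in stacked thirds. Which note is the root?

D

Arranged so that each adjacent pair is a third by letter name: D – F# – A – C – E.
The bottom of that stack, D, is the root (this is D dominant ninth).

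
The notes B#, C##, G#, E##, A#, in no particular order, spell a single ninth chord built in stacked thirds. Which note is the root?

A#

Arranged so that each adjacent pair is a third by letter name: A# – C## – E## – G# – B#.
The bottom of that stack, A#, is the root (this is A# dominant ninth sharp five).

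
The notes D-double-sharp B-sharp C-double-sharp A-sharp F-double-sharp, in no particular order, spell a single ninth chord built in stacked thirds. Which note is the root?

B-sharp

Arranged so that each adjacent pair is a third by letter name: B-sharp – D-double-sharp – F-double-sharp – A-sharp – C-double-sharp.
The bottom of that stack, B-sharp, is the root (this is B-sharp dominant ninth).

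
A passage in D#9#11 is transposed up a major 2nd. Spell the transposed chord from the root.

D♯ up a major 2nd → E♯. New chord: E♯ dominant ninth sharp eleven.
- root: E♯
- major 3rd: G𝄪
- perfect 5th: B♯
- minor 7th: D♯
- major 9th: F𝄪
- augmented 11th: A𝄪

E♯ – G𝄪 – B♯ – D♯ – F𝄪 – A𝄪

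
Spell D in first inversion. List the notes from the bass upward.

D = D–F♯–A; first inversion → third (F♯) lowest.

F♯ A D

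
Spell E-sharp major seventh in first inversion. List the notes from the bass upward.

In root position, E-sharp major seventh is E#–G##–B#–D##.
First inversion puts the third (G##) in the bass.

G##, B#, D##, E#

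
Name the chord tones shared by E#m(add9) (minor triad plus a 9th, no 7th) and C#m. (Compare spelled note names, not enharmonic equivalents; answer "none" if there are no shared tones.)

E#m(add9): E# G# B# F##
C#m: C# E G#
Common to both → G#.

G#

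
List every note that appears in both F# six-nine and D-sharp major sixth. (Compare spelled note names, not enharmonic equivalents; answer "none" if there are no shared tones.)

F# six-nine = F-sharp, A-sharp, C-sharp, D-sharp, G-sharp.
D-sharp major sixth = D-sharp, F-double-sharp, A-sharp, B-sharp.
Shared: A-sharp, D-sharp.

A-sharp  D-sharp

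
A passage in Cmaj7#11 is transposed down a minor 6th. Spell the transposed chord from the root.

E, G#, B, D#, A#

C down a minor 6th → E. New chord: E major seventh sharp eleven.
E — root
G# — major 3rd
B — perfect 5th
D# — major 7th
A# — augmented 11th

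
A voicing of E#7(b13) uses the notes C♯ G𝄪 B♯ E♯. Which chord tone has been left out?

D♯

E#7(b13) = E♯, G𝄪, B♯, D♯, C♯. The voicing lacks the 7th (minor 7th), D♯.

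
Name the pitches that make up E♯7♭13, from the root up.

E♯7♭13 is a dominant seventh flat thirteen built on E♯.
root → E♯
3rd (major 3rd) → G𝄪
5th (perfect 5th) → B♯
7th (minor 7th) → D♯
13th (minor 13th) → C♯

E♯ G𝄪 B♯ D♯ C♯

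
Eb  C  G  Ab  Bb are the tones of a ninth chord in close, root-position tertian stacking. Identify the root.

Arranged so that each adjacent pair is a third by letter name: Ab – C – Eb – G – Bb.
The bottom of that stack, Ab, is the root (this is Ab major ninth).

Ab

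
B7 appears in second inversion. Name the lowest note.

B7 in root position is B–D#–F#–A.
Second inversion places the fifth in the bass, which is F#.

F#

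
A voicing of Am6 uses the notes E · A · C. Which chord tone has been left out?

Am6 = A, C, E, F#. The voicing lacks the 6th (major 6th), F#.

F#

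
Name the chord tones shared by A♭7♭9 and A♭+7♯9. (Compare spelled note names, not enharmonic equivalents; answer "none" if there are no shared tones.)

A♭7♭9 = Ab, C, Eb, Gb, Bbb.
A♭+7♯9 = Ab, C, E, Gb, B.
Shared: Ab, C, Gb.

Ab, C, Gb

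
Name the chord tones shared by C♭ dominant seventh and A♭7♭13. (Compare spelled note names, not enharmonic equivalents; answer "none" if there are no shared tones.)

E♭ G♭

C♭ dominant seventh: C♭ E♭ G♭ B𝄫
A♭7♭13: A♭ C E♭ G♭ F♭
Common to both → E♭, G♭.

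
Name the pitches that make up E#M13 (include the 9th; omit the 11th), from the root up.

E♯ – G𝄪 – B♯ – D𝄪 – F𝄪 – C𝄪

E#M13: major thirteenth on E♯.
E♯ — root
G𝄪 — major 3rd
B♯ — perfect 5th
D𝄪 — major 7th
F𝄪 — major 9th
C𝄪 — major 13th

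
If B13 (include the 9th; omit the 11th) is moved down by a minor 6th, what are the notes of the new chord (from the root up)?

Transposed root: B → D♯ (minor 6th down). So we spell D♯ dominant thirteenth:
root → D♯
3rd (major 3rd) → F𝄪
5th (perfect 5th) → A♯
7th (minor 7th) → C♯
9th (major 9th) → E♯
13th (major 13th) → B♯

D♯, F𝄪, A♯, C♯, E♯, B♯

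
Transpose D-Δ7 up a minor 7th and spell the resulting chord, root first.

C E♭ G B

A minor 7th up from D is C, so the new chord is C minor-major seventh.
- root: C
- minor 3rd: E♭
- perfect 5th: G
- major 7th: B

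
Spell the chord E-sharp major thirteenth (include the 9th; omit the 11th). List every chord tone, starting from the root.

E-sharp major thirteenth is a major thirteenth built on E-sharp.
E-sharp — root
G-double-sharp — major 3rd
B-sharp — perfect 5th
D-double-sharp — major 7th
F-double-sharp — major 9th
C-double-sharp — major 13th

E-sharp, G-double-sharp, B-sharp, D-double-sharp, F-double-sharp, C-double-sharp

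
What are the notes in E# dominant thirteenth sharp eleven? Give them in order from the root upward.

E# dominant thirteenth sharp eleven is a dominant thirteenth sharp eleven built on E#.
root → E#
3rd (major 3rd) → G##
5th (perfect 5th) → B#
7th (minor 7th) → D#
9th (major 9th) → F##
11th (augmented 11th) → A##
13th (major 13th) → C##

E#  G##  B#  D#  F##  A##  C##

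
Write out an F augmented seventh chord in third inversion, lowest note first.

F augmented seventh = F–A–C#–Eb; third inversion → seventh (Eb) lowest.

Eb F A C#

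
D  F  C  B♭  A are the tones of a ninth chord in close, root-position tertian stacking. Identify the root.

Arranged so that each adjacent pair is a third by letter name: B♭ – D – F – A – C.
The bottom of that stack, B♭, is the root (this is B♭ major ninth).

B♭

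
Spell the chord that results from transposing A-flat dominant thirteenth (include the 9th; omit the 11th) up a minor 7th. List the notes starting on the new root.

G♭, B♭, D♭, F♭, A♭, E♭

Transposed root: A♭ → G♭ (minor 7th up). So we spell G♭ dominant thirteenth:
G♭ — root
B♭ — major 3rd
D♭ — perfect 5th
F♭ — minor 7th
A♭ — major 9th
E♭ — major 13th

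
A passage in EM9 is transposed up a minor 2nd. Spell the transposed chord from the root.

E up a minor 2nd → F. New chord: F major ninth.
Root: F
Major 3rd (3rd): A
Perfect 5th (5th): C
Major 7th (7th): E
Major 9th (9th): G

F – A – C – E – G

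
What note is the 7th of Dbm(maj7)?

C

Root of Dbm(maj7) = Db. The 7th is a major 7th: Db up a major 7th → C.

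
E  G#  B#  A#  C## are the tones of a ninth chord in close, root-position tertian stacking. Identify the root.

Stacking in thirds gives A# – C## – E – G# – B#, so A# is the root — A# dominant ninth flat five.

A#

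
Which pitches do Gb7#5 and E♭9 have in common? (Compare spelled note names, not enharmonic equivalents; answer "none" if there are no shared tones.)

Gb7#5: Gb Bb D Fb
E♭9: Eb G Bb Db F
Common to both → Bb.

Bb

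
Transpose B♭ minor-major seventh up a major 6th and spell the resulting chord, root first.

G B-flat D F-sharp

Transposed root: B-flat → G (major 6th up). So we spell G minor-major seventh:
G — root
B-flat — minor 3rd
D — perfect 5th
F-sharp — major 7th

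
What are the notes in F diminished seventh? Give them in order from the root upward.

F  Ab  Cb  Ebb

F diminished seventh: diminished seventh on F.
F — root
Ab — minor 3rd
Cb — diminished 5th
Ebb — diminished 7th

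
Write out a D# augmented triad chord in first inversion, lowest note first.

F-double-sharp  A-double-sharp  D-sharp

D# augmented triad = D-sharp–F-double-sharp–A-double-sharp; first inversion → third (F-double-sharp) lowest.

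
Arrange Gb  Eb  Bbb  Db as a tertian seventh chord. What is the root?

Stacking in thirds gives Eb – Gb – Bbb – Db, so Eb is the root — Eb half-diminished seventh.

Eb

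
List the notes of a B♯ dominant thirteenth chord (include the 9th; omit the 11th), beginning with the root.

B♯ dominant thirteenth: dominant thirteenth on B-sharp.
root → B-sharp
3rd (major 3rd) → D-double-sharp
5th (perfect 5th) → F-double-sharp
7th (minor 7th) → A-sharp
9th (major 9th) → C-double-sharp
13th (major 13th) → G-double-sharp

B-sharp D-double-sharp F-double-sharp A-sharp C-double-sharp G-double-sharp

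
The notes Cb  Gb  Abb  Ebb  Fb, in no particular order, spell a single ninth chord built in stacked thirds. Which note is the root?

Fb

Arranged so that each adjacent pair is a third by letter name: Fb – Abb – Cb – Ebb – Gb.
The bottom of that stack, Fb, is the root (this is Fb minor ninth).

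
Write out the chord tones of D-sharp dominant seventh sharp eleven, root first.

Root D#, quality dominant seventh sharp eleven:
root → D#
3rd (major 3rd) → F##
5th (perfect 5th) → A#
7th (minor 7th) → C#
11th (augmented 11th) → G##

D#, F##, A#, C#, G##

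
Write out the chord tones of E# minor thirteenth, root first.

E# minor thirteenth is a minor thirteenth built on E#.
Root: E#
Minor 3rd (3rd): G#
Perfect 5th (5th): B#
Minor 7th (7th): D#
Major 9th (9th): F##
Perfect 11th (11th): A#
Major 13th (13th): C##

E#  G#  B#  D#  F##  A#  C##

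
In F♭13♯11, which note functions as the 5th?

F♭13♯11 is built on Fb; its 5th is a perfect 5th above the root.
A fifth above F uses the letter C, and the perfect 5th above Fb is Cb.

Cb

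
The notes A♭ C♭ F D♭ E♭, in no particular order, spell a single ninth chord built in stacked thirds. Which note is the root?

Arranged so that each adjacent pair is a third by letter name: D♭ – F – A♭ – C♭ – E♭.
The bottom of that stack, D♭, is the root (this is D♭ dominant ninth).

D♭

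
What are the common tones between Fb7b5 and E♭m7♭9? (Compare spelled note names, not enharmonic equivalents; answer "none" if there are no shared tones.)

Fb7b5 = Fb, Ab, Cbb, Ebb.
E♭m7♭9 = Eb, Gb, Bb, Db, Fb.
Shared: Fb.

Fb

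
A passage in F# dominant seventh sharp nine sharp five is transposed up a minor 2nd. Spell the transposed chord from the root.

G  B  D♯  F  A♯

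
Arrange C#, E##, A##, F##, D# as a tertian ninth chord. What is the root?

D#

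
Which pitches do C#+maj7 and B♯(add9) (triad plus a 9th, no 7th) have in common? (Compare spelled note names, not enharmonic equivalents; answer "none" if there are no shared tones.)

C#+maj7: C♯ E♯ G𝄪 B♯
B♯(add9): B♯ D𝄪 F𝄪 C𝄪
Common to both → B♯.

B♯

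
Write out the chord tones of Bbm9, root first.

Bbm9 is a minor ninth built on Bb.
- root: Bb
- minor 3rd: Db
- perfect 5th: F
- minor 7th: Ab
- major 9th: C

Bb Db F Ab C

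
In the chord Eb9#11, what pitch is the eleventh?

A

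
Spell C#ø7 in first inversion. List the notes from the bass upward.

In root position, C#ø7 is C#–E–G–B.
First inversion puts the third (E) in the bass.

E, G, B, C#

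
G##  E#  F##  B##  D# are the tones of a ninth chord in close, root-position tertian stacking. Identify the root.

E#

Stacking in thirds gives E# – G## – B## – D# – F##, so E# is the root — E# dominant ninth sharp five.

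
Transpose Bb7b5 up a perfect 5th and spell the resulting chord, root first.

F – A – C♭ – E♭

B♭ up a perfect 5th → F. New chord: F dominant seventh flat five.
Root: F
Major 3rd (3rd): A
Diminished 5th (5th): C♭
Minor 7th (7th): E♭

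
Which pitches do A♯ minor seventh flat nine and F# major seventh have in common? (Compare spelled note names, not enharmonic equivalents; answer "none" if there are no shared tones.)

A♯ minor seventh flat nine = A#, C#, E#, G#, B.
F# major seventh = F#, A#, C#, E#.
Shared: A#, C#, E#.

A#, C#, E#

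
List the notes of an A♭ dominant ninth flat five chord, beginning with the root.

A-flat  C  E-double-flat  G-flat  B-flat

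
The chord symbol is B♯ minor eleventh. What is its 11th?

E♯

B♯ minor eleventh is built on B♯; its 11th is a perfect 11th above the root.
A fourth above B uses the letter E, and the perfect 11th above B♯ is E♯.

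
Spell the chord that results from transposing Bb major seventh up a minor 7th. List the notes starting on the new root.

A minor 7th up from B♭ is A♭, so the new chord is A♭ major seventh.
A♭ — root
C — major 3rd
E♭ — perfect 5th
G — major 7th

A♭ C E♭ G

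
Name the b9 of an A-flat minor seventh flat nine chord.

B-double-flat

Root of A-flat minor seventh flat nine = A-flat. The 9th is a minor 9th: A-flat up a minor 9th → B-double-flat.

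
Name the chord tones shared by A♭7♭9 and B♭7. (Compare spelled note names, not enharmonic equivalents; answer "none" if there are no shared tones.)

Ab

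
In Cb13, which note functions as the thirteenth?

A♭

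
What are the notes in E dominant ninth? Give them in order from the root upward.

E  G-sharp  B  D  F-sharp

E dominant ninth is a dominant ninth built on E.
root → E
3rd (major 3rd) → G-sharp
5th (perfect 5th) → B
7th (minor 7th) → D
9th (major 9th) → F-sharp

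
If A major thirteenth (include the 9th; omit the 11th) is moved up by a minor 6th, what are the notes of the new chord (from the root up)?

F – A – C – E – G – D

A minor 6th up from A is F, so the new chord is F major thirteenth.
root → F
3rd (major 3rd) → A
5th (perfect 5th) → C
7th (major 7th) → E
9th (major 9th) → G
13th (major 13th) → D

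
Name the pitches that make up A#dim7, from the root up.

A#, C#, E, G

Root A#, quality diminished seventh:
A# — root
C# — minor 3rd
E — diminished 5th
G — diminished 7th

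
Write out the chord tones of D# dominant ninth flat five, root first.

D-sharp, F-double-sharp, A, C-sharp, E-sharp

Root D-sharp, quality dominant ninth flat five:
- root: D-sharp
- major 3rd: F-double-sharp
- diminished 5th: A
- minor 7th: C-sharp
- major 9th: E-sharp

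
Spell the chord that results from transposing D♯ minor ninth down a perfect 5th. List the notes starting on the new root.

Transposed root: D# → G# (perfect 5th down). So we spell G# minor ninth:
root → G#
3rd (minor 3rd) → B
5th (perfect 5th) → D#
7th (minor 7th) → F#
9th (major 9th) → A#

G# – B – D# – F# – A#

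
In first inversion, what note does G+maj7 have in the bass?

B

G+maj7 = G–B–D#–F#. First inversion → third in the bass = B.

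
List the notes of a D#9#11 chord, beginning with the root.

D#, F##, A#, C#, E#, G##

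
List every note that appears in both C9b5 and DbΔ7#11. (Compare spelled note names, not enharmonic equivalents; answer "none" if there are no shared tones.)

C

C9b5 = C, E, Gb, Bb, D.
DbΔ7#11 = Db, F, Ab, C, G.
Shared: C.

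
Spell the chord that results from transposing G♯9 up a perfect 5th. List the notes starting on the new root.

D# F## A# C# E#

A perfect 5th up from G# is D#, so the new chord is D# dominant ninth.
D# — root
F## — major 3rd
A# — perfect 5th
C# — minor 7th
E# — major 9th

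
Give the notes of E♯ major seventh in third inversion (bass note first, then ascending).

D## – E# – G## – B#

E♯ major seventh = E#–G##–B#–D##; third inversion → seventh (D##) lowest.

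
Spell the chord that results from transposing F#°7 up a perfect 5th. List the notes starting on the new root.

A perfect 5th up from F# is C#, so the new chord is C# diminished seventh.
root → C#
3rd (minor 3rd) → E
5th (diminished 5th) → G
7th (diminished 7th) → Bb

C# E G Bb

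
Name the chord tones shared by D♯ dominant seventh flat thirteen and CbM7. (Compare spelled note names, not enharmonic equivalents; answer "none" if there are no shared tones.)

none

D♯ dominant seventh flat thirteen = D#, F##, A#, C#, B.
CbM7 = Cb, Eb, Gb, Bb.
Shared: none.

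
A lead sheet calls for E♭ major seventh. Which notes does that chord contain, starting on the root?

E-flat G B-flat D

E♭ major seventh: major seventh on E-flat.
- root: E-flat
- major 3rd: G
- perfect 5th: B-flat
- major 7th: D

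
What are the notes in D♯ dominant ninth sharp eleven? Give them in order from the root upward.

D# – F## – A# – C# – E# – G##

Root D#, quality dominant ninth sharp eleven:
Root: D#
Major 3rd (3rd): F##
Perfect 5th (5th): A#
Minor 7th (7th): C#
Major 9th (9th): E#
Augmented 11th (11th): G##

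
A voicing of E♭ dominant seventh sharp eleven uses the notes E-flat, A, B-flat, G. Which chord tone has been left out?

The full E♭ dominant seventh sharp eleven chord is E-flat, G, B-flat, D-flat, A.
Comparing with the voicing, the minor 7th (7th) — D-flat — is absent.

D-flat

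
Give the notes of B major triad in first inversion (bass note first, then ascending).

D-sharp, F-sharp, B

B major triad = B–D-sharp–F-sharp; first inversion → third (D-sharp) lowest.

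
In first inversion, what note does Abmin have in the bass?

Cb

Abmin in root position is Ab–Cb–Eb.
First inversion places the third in the bass, which is Cb.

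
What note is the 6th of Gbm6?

Gbm6 is built on Gb; its 6th is a major 6th above the root.
A sixth above G uses the letter E, and the major 6th above Gb is Eb.

Eb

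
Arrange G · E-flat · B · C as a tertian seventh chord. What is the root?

Arranged so that each adjacent pair is a third by letter name: C – E-flat – G – B.
The bottom of that stack, C, is the root (this is C minor-major seventh).

C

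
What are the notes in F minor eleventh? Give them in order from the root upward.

F A-flat C E-flat G B-flat

Root F, quality minor eleventh:
F — root
A-flat — minor 3rd
C — perfect 5th
E-flat — minor 7th
G — major 9th
B-flat — perfect 11th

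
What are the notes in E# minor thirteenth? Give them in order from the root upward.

Root E#, quality minor thirteenth:
root → E#
3rd (minor 3rd) → G#
5th (perfect 5th) → B#
7th (minor 7th) → D#
9th (major 9th) → F##
11th (perfect 11th) → A#
13th (major 13th) → C##

E# G# B# D# F## A# C##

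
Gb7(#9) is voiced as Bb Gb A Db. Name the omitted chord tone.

Fb

Gb7(#9) = Gb, Bb, Db, Fb, A. The voicing lacks the 7th (minor 7th), Fb.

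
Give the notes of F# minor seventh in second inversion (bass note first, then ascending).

C-sharp – E – F-sharp – A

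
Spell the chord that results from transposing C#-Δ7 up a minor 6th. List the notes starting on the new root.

A, C, E, G#

C# up a minor 6th → A. New chord: A minor-major seventh.
A — root
C — minor 3rd
E — perfect 5th
G# — major 7th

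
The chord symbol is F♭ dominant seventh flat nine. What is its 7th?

F♭ dominant seventh flat nine is built on Fb; its 7th is a minor 7th above the root.
A seventh above F uses the letter E, and the minor 7th above Fb is Ebb.

Ebb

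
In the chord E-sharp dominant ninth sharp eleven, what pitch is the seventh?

E-sharp dominant ninth sharp eleven is built on E#; its 7th is a minor 7th above the root.
A seventh above E uses the letter D, and the minor 7th above E# is D#.

D#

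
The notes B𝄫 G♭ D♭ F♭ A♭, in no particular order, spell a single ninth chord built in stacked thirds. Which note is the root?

G♭

Stacking in thirds gives G♭ – B𝄫 – D♭ – F♭ – A♭, so G♭ is the root — G♭ minor ninth.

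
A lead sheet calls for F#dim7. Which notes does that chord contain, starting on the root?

F#  A  C  Eb

Root F#, quality diminished seventh:
F# — root
A — minor 3rd
C — diminished 5th
Eb — diminished 7th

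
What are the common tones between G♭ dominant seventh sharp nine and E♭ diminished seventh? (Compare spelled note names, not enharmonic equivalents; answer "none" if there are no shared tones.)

G-flat

G♭ dominant seventh sharp nine = G-flat, B-flat, D-flat, F-flat, A.
E♭ diminished seventh = E-flat, G-flat, B-double-flat, D-double-flat.
Shared: G-flat.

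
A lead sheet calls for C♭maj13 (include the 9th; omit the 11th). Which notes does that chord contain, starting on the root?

C♭  E♭  G♭  B♭  D♭  A♭

Root C♭, quality major thirteenth:
root → C♭
3rd (major 3rd) → E♭
5th (perfect 5th) → G♭
7th (major 7th) → B♭
9th (major 9th) → D♭
13th (major 13th) → A♭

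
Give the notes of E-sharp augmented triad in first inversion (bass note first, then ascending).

E-sharp augmented triad = E♯–G𝄪–B𝄪; first inversion → third (G𝄪) lowest.

G𝄪  B𝄪  E♯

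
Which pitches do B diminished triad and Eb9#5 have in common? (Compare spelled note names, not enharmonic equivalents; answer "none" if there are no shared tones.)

B  F

B diminished triad = B, D, F.
Eb9#5 = E♭, G, B, D♭, F.
Shared: B, F.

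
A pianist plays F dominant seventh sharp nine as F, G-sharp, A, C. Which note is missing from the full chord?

The full F dominant seventh sharp nine chord is F, A, C, E-flat, G-sharp.
Comparing with the voicing, the minor 7th (7th) — E-flat — is absent.

E-flat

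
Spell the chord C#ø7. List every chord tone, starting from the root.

C#ø7: half-diminished seventh on C#.
Root: C#
Minor 3rd (3rd): E
Diminished 5th (5th): G
Minor 7th (7th): B

C# E G B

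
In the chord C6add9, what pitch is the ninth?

D

C6add9 is built on C; its 9th is a major 9th above the root.
A second above C uses the letter D, and the major 9th above C is D.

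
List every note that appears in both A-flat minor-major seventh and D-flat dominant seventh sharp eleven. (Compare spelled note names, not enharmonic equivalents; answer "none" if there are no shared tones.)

A-flat minor-major seventh: A-flat C-flat E-flat G
D-flat dominant seventh sharp eleven: D-flat F A-flat C-flat G
Common to both → A-flat, C-flat, G.

A-flat, C-flat, G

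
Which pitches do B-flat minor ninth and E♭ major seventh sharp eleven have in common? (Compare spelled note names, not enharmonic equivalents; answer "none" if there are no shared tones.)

Bb

B-flat minor ninth: Bb Db F Ab C
E♭ major seventh sharp eleven: Eb G Bb D A
Common to both → Bb.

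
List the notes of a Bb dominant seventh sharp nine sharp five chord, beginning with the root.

B-flat, D, F-sharp, A-flat, C-sharp

Bb dominant seventh sharp nine sharp five is a dominant seventh sharp nine sharp five built on B-flat.
B-flat — root
D — major 3rd
F-sharp — augmented 5th
A-flat — minor 7th
C-sharp — augmented 9th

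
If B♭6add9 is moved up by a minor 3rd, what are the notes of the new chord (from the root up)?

D♭ F A♭ B♭ E♭

B♭ up a minor 3rd → D♭. New chord: D♭ six-nine.
D♭ — root
F — major 3rd
A♭ — perfect 5th
B♭ — major 6th
E♭ — major 9th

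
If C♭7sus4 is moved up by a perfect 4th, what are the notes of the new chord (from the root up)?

Cb up a perfect 4th → Fb. New chord: Fb dominant seventh suspended fourth.
Root: Fb
Perfect 4th (4th): Bbb
Perfect 5th (5th): Cb
Minor 7th (7th): Ebb

Fb  Bbb  Cb  Ebb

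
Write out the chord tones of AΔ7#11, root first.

A, C♯, E, G♯, D♯

AΔ7#11: major seventh sharp eleven on A.
Root: A
Major 3rd (3rd): C♯
Perfect 5th (5th): E
Major 7th (7th): G♯
Augmented 11th (11th): D♯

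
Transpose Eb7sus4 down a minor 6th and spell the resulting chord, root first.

G  C  D  F

Eb down a minor 6th → G. New chord: G dominant seventh suspended fourth.
G — root
C — perfect 4th
D — perfect 5th
F — minor 7th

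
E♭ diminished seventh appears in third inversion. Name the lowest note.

D-double-flat

E♭ diminished seventh in root position is E-flat–G-flat–B-double-flat–D-double-flat.
Third inversion places the seventh in the bass, which is D-double-flat.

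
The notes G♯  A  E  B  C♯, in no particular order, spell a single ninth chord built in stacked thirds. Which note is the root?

A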